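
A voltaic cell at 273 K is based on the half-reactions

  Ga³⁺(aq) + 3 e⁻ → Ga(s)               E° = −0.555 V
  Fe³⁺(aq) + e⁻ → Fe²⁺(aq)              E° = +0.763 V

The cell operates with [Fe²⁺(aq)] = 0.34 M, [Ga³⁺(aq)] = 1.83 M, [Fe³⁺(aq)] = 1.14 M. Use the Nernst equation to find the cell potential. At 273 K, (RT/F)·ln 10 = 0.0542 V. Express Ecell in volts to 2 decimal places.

+1.34 V

Fe³⁺/Fe²⁺ is reduced (cathode, E° = +0.763 V) and Ga³⁺/Ga is oxidized (anode).
E°cell = E°cat − E°an = +0.763 − (−0.555) = +1.318 V; n = 3.
For the overall reaction 3 Fe³⁺(aq) + Ga(s) → 3 Fe²⁺(aq) + Ga³⁺(aq), Q = ([Fe²⁺(aq)]^3·[Ga³⁺(aq)]) / [Fe³⁺(aq)]^3 = 0.0485, giving log Q = −1.314.
By the Nernst equation, E = +1.318 − (0.0542/3)·(−1.314) = +1.34 V.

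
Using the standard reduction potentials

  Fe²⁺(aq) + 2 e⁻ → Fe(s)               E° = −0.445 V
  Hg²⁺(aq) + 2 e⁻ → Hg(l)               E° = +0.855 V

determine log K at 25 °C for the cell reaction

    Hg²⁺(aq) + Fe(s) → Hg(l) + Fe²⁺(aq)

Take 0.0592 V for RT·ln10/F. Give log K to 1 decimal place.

log K = 43.9

The Hg²⁺/Hg couple is reduced (cathode); E°cell = +0.855 − (−0.445) = +1.300 V with n = 2.
At equilibrium E = 0, so log K = nE°cell / 0.0592 = (2)(+1.300) / 0.0592 = 43.9.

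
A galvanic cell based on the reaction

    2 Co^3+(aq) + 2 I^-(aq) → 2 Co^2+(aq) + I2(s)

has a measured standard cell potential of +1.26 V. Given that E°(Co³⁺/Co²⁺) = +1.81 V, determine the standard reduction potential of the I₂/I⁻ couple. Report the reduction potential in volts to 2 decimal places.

+0.55 V

In the reaction as written the Co³⁺/Co²⁺ couple is reduced (cathode) and I₂/I⁻ is oxidized (anode), so E°cell = E°(Co³⁺/Co²⁺) − E°(I₂/I⁻).
E°(I₂/I⁻) = E°(cathode) − E°cell = +1.81 − (+1.26) = +0.55 V.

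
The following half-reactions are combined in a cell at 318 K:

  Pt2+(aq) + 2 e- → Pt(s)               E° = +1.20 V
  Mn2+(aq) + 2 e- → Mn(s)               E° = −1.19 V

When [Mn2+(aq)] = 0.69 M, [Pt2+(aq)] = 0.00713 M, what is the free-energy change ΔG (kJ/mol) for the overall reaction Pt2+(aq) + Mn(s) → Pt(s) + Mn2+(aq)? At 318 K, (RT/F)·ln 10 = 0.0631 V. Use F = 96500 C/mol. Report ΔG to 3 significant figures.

With Pt²⁺/Pt reduced at the cathode, E°cell = +1.20 − (−1.19) = +2.39 V and n = 2.
The reaction quotient is [Mn2+(aq)] / [Pt2+(aq)] = 96.8; by Nernst, E = +2.39 − (0.0631/2)(1.986) = +2.3273 V.
Finally ΔG = −nFE = −(2)(96500 C/mol)(+2.3273 V) = −449 kJ/mol.

−449 kJ/mol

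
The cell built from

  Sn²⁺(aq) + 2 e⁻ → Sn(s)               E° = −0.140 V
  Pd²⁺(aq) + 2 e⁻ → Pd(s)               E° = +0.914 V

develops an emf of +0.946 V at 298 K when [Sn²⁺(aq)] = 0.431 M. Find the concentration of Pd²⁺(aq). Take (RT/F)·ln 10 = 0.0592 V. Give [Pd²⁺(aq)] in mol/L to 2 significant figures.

The Pd²⁺/Pd couple has the larger reduction potential, so it is the cathode: E°cell = +0.914 − (−0.140) = +1.054 V and n = 2.
Rearranging E = E° − (0.0592/n)·log Q gives log Q = 2(+1.054 − (+0.946))/0.0592 = 3.649.
For Pd²⁺(aq) + Sn(s) → Pd(s) + Sn²⁺(aq), the reaction quotient is Q = [Sn²⁺(aq)] / [Pd²⁺(aq)].
Substituting the known concentrations and solving, log [Pd²⁺(aq)] = −4.015 and [Pd²⁺(aq)] = 9.7e−05 M.

9.7e−05 M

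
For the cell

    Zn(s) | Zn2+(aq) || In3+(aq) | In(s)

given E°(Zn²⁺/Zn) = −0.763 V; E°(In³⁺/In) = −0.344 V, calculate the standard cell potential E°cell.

+0.419 V

By convention the left-hand electrode in cell notation is the anode (oxidation) and the right-hand electrode is the cathode (reduction).
E°cell = E°(right) − E°(left) = −0.344 − (−0.763) = +0.419 V.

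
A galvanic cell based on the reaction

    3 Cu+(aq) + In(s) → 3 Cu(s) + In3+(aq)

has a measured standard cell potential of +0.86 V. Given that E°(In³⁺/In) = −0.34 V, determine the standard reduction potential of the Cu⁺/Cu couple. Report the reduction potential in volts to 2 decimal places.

In the reaction as written the Cu⁺/Cu couple is reduced (cathode) and In³⁺/In is oxidized (anode), so E°cell = E°(Cu⁺/Cu) − E°(In³⁺/In).
E°(Cu⁺/Cu) = E°cell + E°(anode) = +0.86 + (−0.34) = +0.52 V.

+0.52 V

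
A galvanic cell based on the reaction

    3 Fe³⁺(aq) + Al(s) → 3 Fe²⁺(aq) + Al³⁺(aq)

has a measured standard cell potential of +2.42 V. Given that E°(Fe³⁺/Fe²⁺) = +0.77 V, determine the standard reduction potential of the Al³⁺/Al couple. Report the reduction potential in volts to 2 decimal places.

In the reaction as written the Fe³⁺/Fe²⁺ couple is reduced (cathode) and Al³⁺/Al is oxidized (anode), so E°cell = E°(Fe³⁺/Fe²⁺) − E°(Al³⁺/Al).
E°(Al³⁺/Al) = E°(cathode) − E°cell = +0.77 − (+2.42) = −1.65 V.

−1.65 V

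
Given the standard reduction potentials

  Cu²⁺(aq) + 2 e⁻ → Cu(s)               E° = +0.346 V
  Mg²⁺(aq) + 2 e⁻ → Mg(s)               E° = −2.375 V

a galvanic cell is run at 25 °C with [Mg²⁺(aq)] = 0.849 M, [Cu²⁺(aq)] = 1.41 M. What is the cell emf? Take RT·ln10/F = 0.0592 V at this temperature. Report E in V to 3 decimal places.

+2.728 V

Cu²⁺/Cu is reduced (cathode, E° = +0.346 V) and Mg²⁺/Mg is oxidized (anode).
The standard potential is +0.346 − (−2.375) = +2.721 V and the balanced reaction transfers n = 2 electrons.
Balancing gives Cu²⁺(aq) + Mg(s) → Cu(s) + Mg²⁺(aq); hence Q = [Mg²⁺(aq)] / [Cu²⁺(aq)] = 0.602 (log Q = −0.220).
By the Nernst equation, E = +2.721 − (0.0592/2)·(−0.220) = +2.728 V.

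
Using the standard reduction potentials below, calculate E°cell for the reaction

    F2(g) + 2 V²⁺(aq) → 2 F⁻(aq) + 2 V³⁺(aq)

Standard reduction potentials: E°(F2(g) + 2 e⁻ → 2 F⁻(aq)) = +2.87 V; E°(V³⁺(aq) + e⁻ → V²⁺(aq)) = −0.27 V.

In the reaction as written, F2(g) is reduced (cathode) and V³⁺(aq) is produced by oxidation at the anode.
E°cell = E°(cathode) − E°(anode) = +2.87 − (−0.27) = +3.14 V.

+3.14 V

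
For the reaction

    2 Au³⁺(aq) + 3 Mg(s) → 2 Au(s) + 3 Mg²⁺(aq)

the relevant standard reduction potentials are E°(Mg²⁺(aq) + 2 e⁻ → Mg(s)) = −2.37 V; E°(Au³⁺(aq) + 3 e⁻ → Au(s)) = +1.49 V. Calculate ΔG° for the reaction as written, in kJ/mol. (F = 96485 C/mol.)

In the reaction as written Au³⁺(aq) is reduced, so the Au³⁺/Au couple is the cathode and Mg²⁺/Mg is the anode.
E°cell = +1.49 − (−2.37) = +3.86 V; balancing electrons gives n = 6.
ΔG° = −nFE°cell = −(6)(96485)(+3.86) J/mol = −2235 kJ/mol.

−2235 kJ/mol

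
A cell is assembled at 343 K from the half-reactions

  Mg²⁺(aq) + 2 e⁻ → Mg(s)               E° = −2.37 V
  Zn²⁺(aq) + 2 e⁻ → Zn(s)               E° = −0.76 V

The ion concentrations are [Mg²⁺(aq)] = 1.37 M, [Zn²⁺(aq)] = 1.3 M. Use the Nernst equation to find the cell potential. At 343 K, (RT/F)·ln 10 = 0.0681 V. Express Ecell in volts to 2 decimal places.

+1.61 V

Since E°(Zn²⁺/Zn) > E°(Mg²⁺/Mg), Zn²⁺/Zn serves as the cathode.
E°cell = −0.76 − (−2.37) = +1.61 V, with n = 2 electrons transferred.
The balanced reaction is Zn²⁺(aq) + Mg(s) → Zn(s) + Mg²⁺(aq), so Q = [Mg²⁺(aq)] / [Zn²⁺(aq)] = 1.05 and log Q = 0.023.
Applying E = E° − (RT ln10/nF)·log Q gives +1.61 − (0.0681/2)(0.023) = +1.61 V.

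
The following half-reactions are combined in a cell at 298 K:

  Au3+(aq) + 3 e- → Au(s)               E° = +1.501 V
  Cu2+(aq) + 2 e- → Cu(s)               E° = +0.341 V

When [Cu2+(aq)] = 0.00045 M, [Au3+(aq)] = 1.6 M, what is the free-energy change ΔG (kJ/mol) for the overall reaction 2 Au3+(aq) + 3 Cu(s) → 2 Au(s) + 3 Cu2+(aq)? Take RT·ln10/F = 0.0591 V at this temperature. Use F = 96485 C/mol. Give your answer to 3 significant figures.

E°cell = +1.501 − (+0.341) = +1.160 V; the balanced reaction transfers n = 6 electrons.
Q = [Cu2+(aq)]^3 / [Au3+(aq)]^2 = 3.56×10^−11, so log Q = −10.449 and E = +1.160 − (0.0591/6)(−10.449) = +1.2629 V.
Then ΔG = −nFE = −6 × 96485 × +1.2629 J/mol = −731 kJ/mol.

−731 kJ/mol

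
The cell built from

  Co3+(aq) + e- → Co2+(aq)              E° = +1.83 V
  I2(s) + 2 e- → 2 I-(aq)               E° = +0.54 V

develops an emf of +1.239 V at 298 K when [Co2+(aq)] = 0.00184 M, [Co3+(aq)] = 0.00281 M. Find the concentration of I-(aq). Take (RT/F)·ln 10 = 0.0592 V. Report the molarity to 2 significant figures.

With Co³⁺/Co²⁺ at the cathode and I₂/I⁻ at the anode, E°cell = +1.83 − (+0.54) = +1.29 V (n = 2).
Rearranging E = E° − (0.0592/n)·log Q gives log Q = 2(+1.29 − (+1.239))/0.0592 = 1.723.
The balanced reaction is 2 Co3+(aq) + 2 I-(aq) → 2 Co2+(aq) + I2(s), so Q = [Co2+(aq)]^2 / ([Co3+(aq)]^2·[I-(aq)]^2).
Solving for the unknown gives log [I-(aq)] = −1.045, so [I-(aq)] ≈ 0.090 M.

0.090 M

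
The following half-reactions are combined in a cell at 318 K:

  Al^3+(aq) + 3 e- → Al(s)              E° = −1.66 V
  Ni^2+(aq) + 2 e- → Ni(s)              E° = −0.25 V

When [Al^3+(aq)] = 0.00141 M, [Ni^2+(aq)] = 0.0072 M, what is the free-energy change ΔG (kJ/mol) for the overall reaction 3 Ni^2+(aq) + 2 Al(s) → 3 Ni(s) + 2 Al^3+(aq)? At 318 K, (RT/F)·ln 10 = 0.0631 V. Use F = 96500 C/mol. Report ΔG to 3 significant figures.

The standard cell potential is −0.25 − (−1.66) = +1.41 V, with n = 6 electrons in the balanced equation.
The reaction quotient is [Al^3+(aq)]^2 / [Ni^2+(aq)]^3 = 5.33; by Nernst, E = +1.41 − (0.0631/6)(0.726) = +1.4024 V.
Then ΔG = −nFE = −6 × 96500 × +1.4024 J/mol = −812 kJ/mol.

−812 kJ/mol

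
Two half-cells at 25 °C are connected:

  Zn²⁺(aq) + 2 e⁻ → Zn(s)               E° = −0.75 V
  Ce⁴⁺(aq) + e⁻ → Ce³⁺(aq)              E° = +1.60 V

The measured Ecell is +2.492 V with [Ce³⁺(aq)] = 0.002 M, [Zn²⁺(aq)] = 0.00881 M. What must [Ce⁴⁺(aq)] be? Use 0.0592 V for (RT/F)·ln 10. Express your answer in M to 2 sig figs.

0.047 M

The Ce⁴⁺/Ce³⁺ couple has the larger reduction potential, so it is the cathode: E°cell = +1.60 − (−0.75) = +2.35 V and n = 2.
From the Nernst equation, log Q = n(E° − E)/0.0592 = 2·(+2.35 − (+2.492))/0.0592 = −4.797.
The balanced reaction is 2 Ce⁴⁺(aq) + Zn(s) → 2 Ce³⁺(aq) + Zn²⁺(aq), so Q = ([Ce³⁺(aq)]^2·[Zn²⁺(aq)]) / [Ce⁴⁺(aq)]^2.
Substituting the known concentrations and solving, log [Ce⁴⁺(aq)] = −1.328 and [Ce⁴⁺(aq)] = 0.047 M.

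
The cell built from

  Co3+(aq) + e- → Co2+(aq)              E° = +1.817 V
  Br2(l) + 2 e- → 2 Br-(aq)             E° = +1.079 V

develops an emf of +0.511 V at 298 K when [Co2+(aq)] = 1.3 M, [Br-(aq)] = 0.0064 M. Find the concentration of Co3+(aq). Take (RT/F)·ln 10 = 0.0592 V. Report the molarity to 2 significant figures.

With Co³⁺/Co²⁺ at the cathode and Br₂/Br⁻ at the anode, E°cell = +1.817 − (+1.079) = +0.738 V (n = 2).
Rearranging E = E° − (0.0592/n)·log Q gives log Q = 2(+0.738 − (+0.511))/0.0592 = 7.669.
For 2 Co3+(aq) + 2 Br-(aq) → 2 Co2+(aq) + Br2(l), the reaction quotient is Q = [Co2+(aq)]^2 / ([Co3+(aq)]^2·[Br-(aq)]^2).
Substituting the known concentrations and solving, log [Co3+(aq)] = −1.527 and [Co3+(aq)] = 0.030 M.

0.030 M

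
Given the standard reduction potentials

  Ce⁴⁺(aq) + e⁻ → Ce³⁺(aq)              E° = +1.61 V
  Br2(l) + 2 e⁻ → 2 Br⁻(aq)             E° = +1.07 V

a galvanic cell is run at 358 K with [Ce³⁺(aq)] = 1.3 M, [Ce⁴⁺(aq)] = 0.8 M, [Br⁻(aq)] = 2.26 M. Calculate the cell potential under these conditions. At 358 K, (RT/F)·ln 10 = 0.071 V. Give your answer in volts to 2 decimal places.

The Ce⁴⁺/Ce³⁺ couple has the more positive E°, so it is the cathode; Br₂/Br⁻ is the anode.
The standard potential is +1.61 − (+1.07) = +0.54 V and the balanced reaction transfers n = 2 electrons.
The balanced reaction is 2 Ce⁴⁺(aq) + 2 Br⁻(aq) → 2 Ce³⁺(aq) + Br2(l), so Q = [Ce³⁺(aq)]^2 / ([Ce⁴⁺(aq)]^2·[Br⁻(aq)]^2) = 0.517 and log Q = −0.287.
By the Nernst equation, E = +0.54 − (0.071/2)·(−0.287) = +0.55 V.

+0.55 V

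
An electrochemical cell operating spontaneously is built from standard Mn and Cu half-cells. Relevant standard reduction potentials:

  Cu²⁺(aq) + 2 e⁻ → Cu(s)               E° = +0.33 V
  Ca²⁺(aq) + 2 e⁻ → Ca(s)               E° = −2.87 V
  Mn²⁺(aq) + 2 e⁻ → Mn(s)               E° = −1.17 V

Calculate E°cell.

Of the two couples in this cell, the one with the more positive reduction potential is reduced at the cathode: here that is Cu²⁺/Cu (+0.33 V); Mn²⁺/Mn (−1.17 V) is the anode.
E°cell = E°(cathode) − E°(anode) = +0.33 − (−1.17) = +1.50 V.

+1.50 V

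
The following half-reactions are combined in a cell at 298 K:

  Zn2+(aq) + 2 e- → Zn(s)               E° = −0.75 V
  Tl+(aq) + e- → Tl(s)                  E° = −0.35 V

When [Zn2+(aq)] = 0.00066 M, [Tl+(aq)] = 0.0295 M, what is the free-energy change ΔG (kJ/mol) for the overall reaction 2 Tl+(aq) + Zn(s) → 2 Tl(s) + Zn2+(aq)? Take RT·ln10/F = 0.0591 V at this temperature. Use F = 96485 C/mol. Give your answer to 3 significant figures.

−77.9 kJ/mol

The standard cell potential is −0.35 − (−0.75) = +0.40 V, with n = 2 electrons in the balanced equation.
Here Q = [Zn2+(aq)] / [Tl+(aq)]^2 = 0.758 (log Q = −0.120), giving E = +0.40 − (0.0591/2)·(−0.120) = +0.4035 V.
Then ΔG = −nFE = −2 × 96485 × +0.4035 J/mol = −77.9 kJ/mol.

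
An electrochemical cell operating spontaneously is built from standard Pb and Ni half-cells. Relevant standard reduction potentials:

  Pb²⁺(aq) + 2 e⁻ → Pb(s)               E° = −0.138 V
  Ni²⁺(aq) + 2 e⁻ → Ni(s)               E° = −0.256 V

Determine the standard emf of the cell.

+0.118 V

The Pb²⁺/Pb couple has the higher E°, so Pb ion is reduced (cathode) and Ni is oxidized (anode).
E°cell = E°(cathode) − E°(anode) = −0.138 − (−0.256) = +0.118 V.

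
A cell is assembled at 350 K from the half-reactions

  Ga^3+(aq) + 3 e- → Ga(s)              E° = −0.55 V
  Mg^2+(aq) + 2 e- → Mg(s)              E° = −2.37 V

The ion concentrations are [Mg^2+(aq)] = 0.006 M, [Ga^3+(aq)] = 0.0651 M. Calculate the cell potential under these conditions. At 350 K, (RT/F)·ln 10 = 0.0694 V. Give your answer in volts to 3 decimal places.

Since E°(Ga³⁺/Ga) > E°(Mg²⁺/Mg), Ga³⁺/Ga serves as the cathode.
E°cell = E°cat − E°an = −0.55 − (−2.37) = +1.82 V; n = 6.
Balancing gives 2 Ga^3+(aq) + 3 Mg(s) → 2 Ga(s) + 3 Mg^2+(aq); hence Q = [Mg^2+(aq)]^3 / [Ga^3+(aq)]^2 = 5.1×10^−5 (log Q = −4.293).
E = E° − (0.0694/n)·log Q = +1.82 − (0.0694/6)(−4.293) = +1.870 V.

+1.870 V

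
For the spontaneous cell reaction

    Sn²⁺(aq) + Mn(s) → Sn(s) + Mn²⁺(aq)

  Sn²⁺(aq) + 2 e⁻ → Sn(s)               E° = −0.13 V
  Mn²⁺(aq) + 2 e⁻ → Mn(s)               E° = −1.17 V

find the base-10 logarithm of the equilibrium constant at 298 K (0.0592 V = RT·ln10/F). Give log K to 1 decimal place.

log K = 35.1

The Sn²⁺/Sn couple is reduced (cathode); E°cell = −0.13 − (−1.17) = +1.04 V with n = 2.
At equilibrium E = 0, so log K = nE°cell / 0.0592 = (2)(+1.04) / 0.0592 = 35.1.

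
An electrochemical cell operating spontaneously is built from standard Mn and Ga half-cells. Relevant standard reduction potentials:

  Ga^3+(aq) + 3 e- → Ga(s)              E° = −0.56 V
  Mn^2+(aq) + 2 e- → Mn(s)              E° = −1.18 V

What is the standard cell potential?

+0.62 V

The Ga³⁺/Ga couple has the higher E°, so Ga ion is reduced (cathode) and Mn is oxidized (anode).
E°cell = E°(cathode) − E°(anode) = −0.56 − (−1.18) = +0.62 V.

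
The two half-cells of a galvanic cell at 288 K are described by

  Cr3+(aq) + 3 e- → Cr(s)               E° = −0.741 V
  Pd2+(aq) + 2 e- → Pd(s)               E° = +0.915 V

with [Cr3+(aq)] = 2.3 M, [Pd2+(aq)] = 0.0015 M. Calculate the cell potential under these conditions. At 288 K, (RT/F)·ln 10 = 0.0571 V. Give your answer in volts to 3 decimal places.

+1.568 V

The Pd²⁺/Pd couple has the more positive E°, so it is the cathode; Cr³⁺/Cr is the anode.
E°cell = E°cat − E°an = +0.915 − (−0.741) = +1.656 V; n = 6.
Balancing gives 3 Pd2+(aq) + 2 Cr(s) → 3 Pd(s) + 2 Cr3+(aq); hence Q = [Cr3+(aq)]^2 / [Pd2+(aq)]^3 = 1.57×10^9 (log Q = 9.195).
By the Nernst equation, E = +1.656 − (0.0571/6)·(9.195) = +1.568 V.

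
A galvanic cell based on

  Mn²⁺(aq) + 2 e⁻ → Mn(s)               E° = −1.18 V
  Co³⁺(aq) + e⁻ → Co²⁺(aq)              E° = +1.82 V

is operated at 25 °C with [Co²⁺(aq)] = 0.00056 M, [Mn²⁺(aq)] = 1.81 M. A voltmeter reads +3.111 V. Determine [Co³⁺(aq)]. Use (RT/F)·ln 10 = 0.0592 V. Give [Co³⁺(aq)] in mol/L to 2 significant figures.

0.056 M

The Co³⁺/Co²⁺ couple has the larger reduction potential, so it is the cathode: E°cell = +1.82 − (−1.18) = +3.00 V and n = 2.
From the Nernst equation, log Q = n(E° − E)/0.0592 = 2·(+3.00 − (+3.111))/0.0592 = −3.750.
Balancing electrons gives 2 Co³⁺(aq) + Mn(s) → 2 Co²⁺(aq) + Mn²⁺(aq); thus Q = ([Co²⁺(aq)]^2·[Mn²⁺(aq)]) / [Co³⁺(aq)]^2.
Solving for the unknown gives log [Co³⁺(aq)] = −1.248, so [Co³⁺(aq)] ≈ 0.056 M.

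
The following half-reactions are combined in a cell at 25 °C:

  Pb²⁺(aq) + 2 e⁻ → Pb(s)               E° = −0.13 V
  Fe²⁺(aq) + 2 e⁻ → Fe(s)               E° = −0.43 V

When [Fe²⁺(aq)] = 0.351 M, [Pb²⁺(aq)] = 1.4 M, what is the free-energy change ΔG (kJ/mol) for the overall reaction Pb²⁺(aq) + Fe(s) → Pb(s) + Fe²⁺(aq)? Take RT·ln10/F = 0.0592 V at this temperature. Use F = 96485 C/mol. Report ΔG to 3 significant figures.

E°cell = −0.13 − (−0.43) = +0.30 V; the balanced reaction transfers n = 2 electrons.
Q = [Fe²⁺(aq)] / [Pb²⁺(aq)] = 0.251, so log Q = −0.601 and E = +0.30 − (0.0592/2)(−0.601) = +0.3178 V.
ΔG = −nFE = −(2)(96485)(+0.3178) J/mol = −61.3 kJ/mol.

−61.3 kJ/mol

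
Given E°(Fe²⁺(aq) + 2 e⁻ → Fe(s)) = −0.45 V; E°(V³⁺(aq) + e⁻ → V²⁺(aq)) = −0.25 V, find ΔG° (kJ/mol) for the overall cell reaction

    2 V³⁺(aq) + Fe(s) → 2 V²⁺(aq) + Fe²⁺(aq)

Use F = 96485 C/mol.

−38.6 kJ/mol

In the reaction as written V³⁺(aq) is reduced, so the V³⁺/V²⁺ couple is the cathode and Fe²⁺/Fe is the anode.
E°cell = −0.25 − (−0.45) = +0.20 V; balancing electrons gives n = 2.
ΔG° = −nFE°cell = −(2)(96485)(+0.20) J/mol = −38.6 kJ/mol.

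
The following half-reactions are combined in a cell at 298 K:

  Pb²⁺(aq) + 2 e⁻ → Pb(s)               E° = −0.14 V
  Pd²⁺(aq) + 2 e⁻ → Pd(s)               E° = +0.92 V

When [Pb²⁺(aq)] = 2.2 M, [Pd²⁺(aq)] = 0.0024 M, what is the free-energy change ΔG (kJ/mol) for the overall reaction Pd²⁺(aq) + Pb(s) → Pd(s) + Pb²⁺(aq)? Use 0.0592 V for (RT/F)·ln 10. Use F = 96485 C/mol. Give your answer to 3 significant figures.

−188 kJ/mol

The standard cell potential is +0.92 − (−0.14) = +1.06 V, with n = 2 electrons in the balanced equation.
Q = [Pb²⁺(aq)] / [Pd²⁺(aq)] = 917, so log Q = 2.962 and E = +1.06 − (0.0592/2)(2.962) = +0.9723 V.
Finally ΔG = −nFE = −(2)(96485 C/mol)(+0.9723 V) = −188 kJ/mol.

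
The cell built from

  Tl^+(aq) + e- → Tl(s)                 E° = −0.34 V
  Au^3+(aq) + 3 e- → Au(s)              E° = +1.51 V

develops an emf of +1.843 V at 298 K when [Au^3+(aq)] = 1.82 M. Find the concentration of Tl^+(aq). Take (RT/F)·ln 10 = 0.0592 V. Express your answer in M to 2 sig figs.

With Au³⁺/Au at the cathode and Tl⁺/Tl at the anode, E°cell = +1.51 − (−0.34) = +1.85 V (n = 3).
From the Nernst equation, log Q = n(E° − E)/0.0592 = 3·(+1.85 − (+1.843))/0.0592 = 0.355.
For Au^3+(aq) + 3 Tl(s) → Au(s) + 3 Tl^+(aq), the reaction quotient is Q = [Tl^+(aq)]^3 / [Au^3+(aq)].
Substituting the known concentrations and solving, log [Tl^+(aq)] = 0.205 and [Tl^+(aq)] = 1.6 M.

1.6 M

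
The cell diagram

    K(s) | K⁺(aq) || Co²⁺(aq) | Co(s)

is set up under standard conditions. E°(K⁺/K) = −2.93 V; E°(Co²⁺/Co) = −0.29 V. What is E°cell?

By convention the left-hand electrode in cell notation is the anode (oxidation) and the right-hand electrode is the cathode (reduction).
E°cell = E°(right) − E°(left) = −0.29 − (−2.93) = +2.64 V.

+2.64 V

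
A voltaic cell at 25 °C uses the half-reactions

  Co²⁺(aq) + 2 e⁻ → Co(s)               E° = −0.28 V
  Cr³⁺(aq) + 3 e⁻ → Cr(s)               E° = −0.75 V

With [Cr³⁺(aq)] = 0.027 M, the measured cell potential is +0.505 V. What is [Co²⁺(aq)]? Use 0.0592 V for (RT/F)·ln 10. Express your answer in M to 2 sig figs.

1.4 M

The Co²⁺/Co couple has the larger reduction potential, so it is the cathode: E°cell = −0.28 − (−0.75) = +0.47 V and n = 6.
Since E = E° − (0.0592/n)·log Q, log Q = n(E° − E)/0.0592 = −3.547.
For 3 Co²⁺(aq) + 2 Cr(s) → 3 Co(s) + 2 Cr³⁺(aq), the reaction quotient is Q = [Cr³⁺(aq)]^2 / [Co²⁺(aq)]^3.
Isolating [Co²⁺(aq)] in Q = 10^{−3.547} yields log [Co²⁺(aq)] = 0.137, i.e. 1.4 M.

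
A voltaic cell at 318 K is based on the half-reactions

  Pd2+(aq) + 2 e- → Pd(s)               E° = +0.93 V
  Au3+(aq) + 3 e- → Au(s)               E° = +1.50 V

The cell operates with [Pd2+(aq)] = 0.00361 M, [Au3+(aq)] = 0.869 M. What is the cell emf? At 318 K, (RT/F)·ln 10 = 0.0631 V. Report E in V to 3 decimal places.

Au³⁺/Au is reduced (cathode, E° = +1.50 V) and Pd²⁺/Pd is oxidized (anode).
The standard potential is +1.50 − (+0.93) = +0.57 V and the balanced reaction transfers n = 6 electrons.
The balanced reaction is 2 Au3+(aq) + 3 Pd(s) → 2 Au(s) + 3 Pd2+(aq), so Q = [Pd2+(aq)]^3 / [Au3+(aq)]^2 = 6.23×10^−8 and log Q = −7.206.
E = E° − (0.0631/n)·log Q = +0.57 − (0.0631/6)(−7.206) = +0.646 V.

+0.646 V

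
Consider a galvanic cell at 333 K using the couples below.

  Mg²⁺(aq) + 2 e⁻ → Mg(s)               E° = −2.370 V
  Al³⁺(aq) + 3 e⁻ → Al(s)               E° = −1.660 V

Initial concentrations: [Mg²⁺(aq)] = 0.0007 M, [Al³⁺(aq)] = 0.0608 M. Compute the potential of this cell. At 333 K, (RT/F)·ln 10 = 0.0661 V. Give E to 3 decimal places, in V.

+0.787 V

Al³⁺/Al is reduced (cathode, E° = −1.660 V) and Mg²⁺/Mg is oxidized (anode).
E°cell = −1.660 − (−2.370) = +0.710 V, with n = 6 electrons transferred.
For the overall reaction 2 Al³⁺(aq) + 3 Mg(s) → 2 Al(s) + 3 Mg²⁺(aq), Q = [Mg²⁺(aq)]^3 / [Al³⁺(aq)]^2 = 9.28×10^−8, giving log Q = −7.033.
By the Nernst equation, E = +0.710 − (0.0661/6)·(−7.033) = +0.787 V.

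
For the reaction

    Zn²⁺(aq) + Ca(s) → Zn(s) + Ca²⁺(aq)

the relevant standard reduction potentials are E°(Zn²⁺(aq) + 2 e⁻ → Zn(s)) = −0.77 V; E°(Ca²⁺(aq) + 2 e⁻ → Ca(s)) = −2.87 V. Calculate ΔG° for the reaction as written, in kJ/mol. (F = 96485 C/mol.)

In the reaction as written Zn²⁺(aq) is reduced, so the Zn²⁺/Zn couple is the cathode and Ca²⁺/Ca is the anode.
E°cell = −0.77 − (−2.87) = +2.10 V; balancing electrons gives n = 2.
ΔG° = −nFE°cell = −(2)(96485)(+2.10) J/mol = −405 kJ/mol.

−405 kJ/mol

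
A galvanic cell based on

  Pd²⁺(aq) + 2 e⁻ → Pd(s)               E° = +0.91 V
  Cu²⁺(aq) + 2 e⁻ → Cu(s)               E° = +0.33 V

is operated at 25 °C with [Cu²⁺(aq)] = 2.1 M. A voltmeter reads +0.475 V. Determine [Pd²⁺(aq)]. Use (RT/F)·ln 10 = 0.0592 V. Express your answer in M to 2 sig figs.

With Pd²⁺/Pd at the cathode and Cu²⁺/Cu at the anode, E°cell = +0.91 − (+0.33) = +0.58 V (n = 2).
Since E = E° − (0.0592/n)·log Q, log Q = n(E° − E)/0.0592 = 3.547.
The balanced reaction is Pd²⁺(aq) + Cu(s) → Pd(s) + Cu²⁺(aq), so Q = [Cu²⁺(aq)] / [Pd²⁺(aq)].
Isolating [Pd²⁺(aq)] in Q = 10^{3.547} yields log [Pd²⁺(aq)] = −3.225, i.e. 0.00060 M.

0.00060 M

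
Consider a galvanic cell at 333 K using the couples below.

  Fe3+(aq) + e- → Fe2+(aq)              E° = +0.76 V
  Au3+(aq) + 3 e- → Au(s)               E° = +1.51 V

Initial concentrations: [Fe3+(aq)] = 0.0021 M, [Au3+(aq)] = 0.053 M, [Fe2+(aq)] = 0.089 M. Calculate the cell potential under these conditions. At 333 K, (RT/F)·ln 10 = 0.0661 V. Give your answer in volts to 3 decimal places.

The Au³⁺/Au couple has the more positive E°, so it is the cathode; Fe³⁺/Fe²⁺ is the anode.
E°cell = +1.51 − (+0.76) = +0.75 V, with n = 3 electrons transferred.
Balancing gives Au3+(aq) + 3 Fe2+(aq) → Au(s) + 3 Fe3+(aq); hence Q = [Fe3+(aq)]^3 / ([Au3+(aq)]·[Fe2+(aq)]^3) = 0.000248 (log Q = −3.606).
By the Nernst equation, E = +0.75 − (0.0661/3)·(−3.606) = +0.829 V.

+0.829 V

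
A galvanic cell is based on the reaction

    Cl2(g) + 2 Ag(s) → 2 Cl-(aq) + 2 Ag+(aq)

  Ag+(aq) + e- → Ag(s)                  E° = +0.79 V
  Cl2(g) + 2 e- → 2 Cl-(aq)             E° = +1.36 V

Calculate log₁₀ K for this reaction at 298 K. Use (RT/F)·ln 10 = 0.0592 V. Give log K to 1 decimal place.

The Cl₂/Cl⁻ couple is reduced (cathode); E°cell = +1.36 − (+0.79) = +0.57 V with n = 2.
At equilibrium E = 0, so log K = nE°cell / 0.0592 = (2)(+0.57) / 0.0592 = 19.3.

log K = 19.3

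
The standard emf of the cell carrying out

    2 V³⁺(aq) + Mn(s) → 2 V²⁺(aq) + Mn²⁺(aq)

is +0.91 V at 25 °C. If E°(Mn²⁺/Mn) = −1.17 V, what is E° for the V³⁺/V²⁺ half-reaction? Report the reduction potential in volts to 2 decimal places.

In the reaction as written the V³⁺/V²⁺ couple is reduced (cathode) and Mn²⁺/Mn is oxidized (anode), so E°cell = E°(V³⁺/V²⁺) − E°(Mn²⁺/Mn).
E°(V³⁺/V²⁺) = E°cell + E°(anode) = +0.91 + (−1.17) = −0.26 V.

−0.26 V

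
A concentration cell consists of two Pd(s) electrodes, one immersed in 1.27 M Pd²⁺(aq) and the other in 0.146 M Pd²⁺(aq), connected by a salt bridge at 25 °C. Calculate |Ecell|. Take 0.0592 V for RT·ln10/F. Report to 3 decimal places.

For a concentration cell E°cell = 0, since both electrodes use the same couple.
The compartment with the higher Pd²⁺(aq) concentration (1.27 M) acts as the cathode; ions are reduced there and produced at the dilute (0.146 M) anode.
With n = 2, Ecell = −(0.0592/2)·log([dilute]/[conc]) = −(0.0592/2)·log(0.146/1.27) = +0.028 V.

0.028 V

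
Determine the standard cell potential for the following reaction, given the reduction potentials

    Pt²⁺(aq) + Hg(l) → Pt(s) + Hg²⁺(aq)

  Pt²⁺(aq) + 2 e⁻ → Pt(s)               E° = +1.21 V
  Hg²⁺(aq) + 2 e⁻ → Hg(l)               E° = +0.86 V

+0.35 V

In the reaction as written, Pt²⁺(aq) is reduced (cathode) and Hg²⁺(aq) is produced by oxidation at the anode.
E°cell = E°(cathode) − E°(anode) = +1.21 − (+0.86) = +0.35 V.
The positive value indicates the reaction is spontaneous as written.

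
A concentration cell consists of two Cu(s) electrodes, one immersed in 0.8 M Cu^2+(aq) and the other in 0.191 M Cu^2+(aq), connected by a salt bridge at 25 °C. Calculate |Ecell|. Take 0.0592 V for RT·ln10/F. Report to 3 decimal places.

0.018 V

For a concentration cell E°cell = 0, since both electrodes use the same couple.
The compartment with the higher Cu^2+(aq) concentration (0.8 M) acts as the cathode; ions are reduced there and produced at the dilute (0.191 M) anode.
With n = 2, Ecell = −(0.0592/2)·log([dilute]/[conc]) = −(0.0592/2)·log(0.191/0.8) = +0.018 V.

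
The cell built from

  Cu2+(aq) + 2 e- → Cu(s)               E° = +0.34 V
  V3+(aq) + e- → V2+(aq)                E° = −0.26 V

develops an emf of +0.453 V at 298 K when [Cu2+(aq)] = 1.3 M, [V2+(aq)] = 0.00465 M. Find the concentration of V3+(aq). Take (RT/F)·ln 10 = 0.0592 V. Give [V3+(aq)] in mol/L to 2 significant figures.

1.6 M

With Cu²⁺/Cu at the cathode and V³⁺/V²⁺ at the anode, E°cell = +0.34 − (−0.26) = +0.60 V (n = 2).
Rearranging E = E° − (0.0592/n)·log Q gives log Q = 2(+0.60 − (+0.453))/0.0592 = 4.966.
For Cu2+(aq) + 2 V2+(aq) → Cu(s) + 2 V3+(aq), the reaction quotient is Q = [V3+(aq)]^2 / ([Cu2+(aq)]·[V2+(aq)]^2).
Substituting the known concentrations and solving, log [V3+(aq)] = 0.207 and [V3+(aq)] = 1.6 M.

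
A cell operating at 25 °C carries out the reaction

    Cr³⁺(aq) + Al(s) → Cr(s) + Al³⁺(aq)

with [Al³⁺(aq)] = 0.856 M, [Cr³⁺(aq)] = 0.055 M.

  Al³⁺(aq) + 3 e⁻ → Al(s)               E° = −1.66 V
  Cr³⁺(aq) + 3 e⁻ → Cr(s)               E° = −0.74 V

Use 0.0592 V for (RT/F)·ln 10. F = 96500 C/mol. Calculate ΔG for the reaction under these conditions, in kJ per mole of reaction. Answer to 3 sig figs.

−260 kJ/mol

The standard cell potential is −0.74 − (−1.66) = +0.92 V, with n = 3 electrons in the balanced equation.
The reaction quotient is [Al³⁺(aq)] / [Cr³⁺(aq)] = 15.6; by Nernst, E = +0.92 − (0.0592/3)(1.192) = +0.8965 V.
Then ΔG = −nFE = −3 × 96500 × +0.8965 J/mol = −260 kJ/mol.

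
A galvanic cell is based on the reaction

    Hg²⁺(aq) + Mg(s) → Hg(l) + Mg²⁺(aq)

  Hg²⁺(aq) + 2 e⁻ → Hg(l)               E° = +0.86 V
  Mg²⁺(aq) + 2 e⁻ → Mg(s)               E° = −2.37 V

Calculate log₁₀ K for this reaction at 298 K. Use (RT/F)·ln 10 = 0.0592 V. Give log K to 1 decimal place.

log K = 109.1

The Hg²⁺/Hg couple is reduced (cathode); E°cell = +0.86 − (−2.37) = +3.23 V with n = 2.
At equilibrium E = 0, so log K = nE°cell / 0.0592 = (2)(+3.23) / 0.0592 = 109.1.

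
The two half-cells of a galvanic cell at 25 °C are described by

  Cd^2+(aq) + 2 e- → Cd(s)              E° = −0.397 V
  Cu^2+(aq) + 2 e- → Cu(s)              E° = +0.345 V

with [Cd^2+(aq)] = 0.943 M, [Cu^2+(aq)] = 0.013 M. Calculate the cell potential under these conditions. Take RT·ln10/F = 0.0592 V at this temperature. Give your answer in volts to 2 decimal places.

Cu²⁺/Cu is reduced (cathode, E° = +0.345 V) and Cd²⁺/Cd is oxidized (anode).
E°cell = +0.345 − (−0.397) = +0.742 V, with n = 2 electrons transferred.
For the overall reaction Cu^2+(aq) + Cd(s) → Cu(s) + Cd^2+(aq), Q = [Cd^2+(aq)] / [Cu^2+(aq)] = 72.5, giving log Q = 1.861.
Applying E = E° − (RT ln10/nF)·log Q gives +0.742 − (0.0592/2)(1.861) = +0.69 V.

+0.69 V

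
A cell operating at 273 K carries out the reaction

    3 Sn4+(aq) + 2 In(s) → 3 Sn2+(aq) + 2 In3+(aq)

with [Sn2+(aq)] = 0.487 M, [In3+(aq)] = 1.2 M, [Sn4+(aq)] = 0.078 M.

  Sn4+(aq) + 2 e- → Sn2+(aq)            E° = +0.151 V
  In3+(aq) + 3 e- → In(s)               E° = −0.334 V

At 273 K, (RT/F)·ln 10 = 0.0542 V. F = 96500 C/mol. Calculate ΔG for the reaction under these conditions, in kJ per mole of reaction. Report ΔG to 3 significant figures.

−267 kJ/mol

With Sn⁴⁺/Sn²⁺ reduced at the cathode, E°cell = +0.151 − (−0.334) = +0.485 V and n = 6.
Q = ([Sn2+(aq)]^3·[In3+(aq)]^2) / [Sn4+(aq)]^3 = 350, so log Q = 2.545 and E = +0.485 − (0.0542/6)(2.545) = +0.4620 V.
ΔG = −nFE = −(6)(96500)(+0.4620) J/mol = −267 kJ/mol.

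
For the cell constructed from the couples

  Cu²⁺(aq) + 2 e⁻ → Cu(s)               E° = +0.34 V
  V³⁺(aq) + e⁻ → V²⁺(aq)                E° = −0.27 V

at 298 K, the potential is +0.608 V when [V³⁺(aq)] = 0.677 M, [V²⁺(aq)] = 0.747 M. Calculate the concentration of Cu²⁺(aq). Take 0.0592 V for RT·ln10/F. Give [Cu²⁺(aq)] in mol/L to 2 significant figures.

With Cu²⁺/Cu at the cathode and V³⁺/V²⁺ at the anode, E°cell = +0.34 − (−0.27) = +0.61 V (n = 2).
From the Nernst equation, log Q = n(E° − E)/0.0592 = 2·(+0.61 − (+0.608))/0.0592 = 0.068.
For Cu²⁺(aq) + 2 V²⁺(aq) → Cu(s) + 2 V³⁺(aq), the reaction quotient is Q = [V³⁺(aq)]^2 / ([Cu²⁺(aq)]·[V²⁺(aq)]^2).
Substituting the known concentrations and solving, log [Cu²⁺(aq)] = −0.153 and [Cu²⁺(aq)] = 0.70 M.

0.70 M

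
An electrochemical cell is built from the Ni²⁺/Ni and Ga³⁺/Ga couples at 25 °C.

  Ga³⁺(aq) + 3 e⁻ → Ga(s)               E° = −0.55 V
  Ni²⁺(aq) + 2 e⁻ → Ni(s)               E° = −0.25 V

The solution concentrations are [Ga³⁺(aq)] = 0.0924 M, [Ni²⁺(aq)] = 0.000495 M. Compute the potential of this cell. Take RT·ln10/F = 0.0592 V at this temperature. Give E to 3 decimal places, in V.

+0.223 V

Since E°(Ni²⁺/Ni) > E°(Ga³⁺/Ga), Ni²⁺/Ni serves as the cathode.
E°cell = E°cat − E°an = −0.25 − (−0.55) = +0.30 V; n = 6.
The balanced reaction is 3 Ni²⁺(aq) + 2 Ga(s) → 3 Ni(s) + 2 Ga³⁺(aq), so Q = [Ga³⁺(aq)]^2 / [Ni²⁺(aq)]^3 = 7.04×10^7 and log Q = 7.848.
Applying E = E° − (RT ln10/nF)·log Q gives +0.30 − (0.0592/6)(7.848) = +0.223 V.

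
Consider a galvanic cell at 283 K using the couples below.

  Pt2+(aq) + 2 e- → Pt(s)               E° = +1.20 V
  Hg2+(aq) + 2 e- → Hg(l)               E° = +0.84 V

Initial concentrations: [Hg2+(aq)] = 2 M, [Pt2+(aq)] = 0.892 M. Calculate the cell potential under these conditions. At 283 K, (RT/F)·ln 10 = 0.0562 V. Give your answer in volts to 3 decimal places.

+0.350 V

The Pt²⁺/Pt couple has the more positive E°, so it is the cathode; Hg²⁺/Hg is the anode.
E°cell = E°cat − E°an = +1.20 − (+0.84) = +0.36 V; n = 2.
For the overall reaction Pt2+(aq) + Hg(l) → Pt(s) + Hg2+(aq), Q = [Hg2+(aq)] / [Pt2+(aq)] = 2.24, giving log Q = 0.351.
By the Nernst equation, E = +0.36 − (0.0562/2)·(0.351) = +0.350 V.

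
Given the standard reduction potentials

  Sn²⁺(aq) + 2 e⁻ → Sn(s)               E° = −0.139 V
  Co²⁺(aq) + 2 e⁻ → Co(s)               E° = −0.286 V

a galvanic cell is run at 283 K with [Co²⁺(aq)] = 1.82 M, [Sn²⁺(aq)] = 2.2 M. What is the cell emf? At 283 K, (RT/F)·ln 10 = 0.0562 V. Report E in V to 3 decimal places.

+0.149 V

Since E°(Sn²⁺/Sn) > E°(Co²⁺/Co), Sn²⁺/Sn serves as the cathode.
E°cell = E°cat − E°an = −0.139 − (−0.286) = +0.147 V; n = 2.
Balancing gives Sn²⁺(aq) + Co(s) → Sn(s) + Co²⁺(aq); hence Q = [Co²⁺(aq)] / [Sn²⁺(aq)] = 0.827 (log Q = −0.082).
Applying E = E° − (RT ln10/nF)·log Q gives +0.147 − (0.0562/2)(−0.082) = +0.149 V.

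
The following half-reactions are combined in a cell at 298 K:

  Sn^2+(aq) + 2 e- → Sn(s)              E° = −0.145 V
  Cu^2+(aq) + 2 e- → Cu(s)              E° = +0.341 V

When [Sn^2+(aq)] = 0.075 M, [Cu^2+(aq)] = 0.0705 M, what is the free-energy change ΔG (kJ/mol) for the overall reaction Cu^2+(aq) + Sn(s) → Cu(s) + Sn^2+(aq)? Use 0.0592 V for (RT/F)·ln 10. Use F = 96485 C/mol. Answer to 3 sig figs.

−93.6 kJ/mol

With Cu²⁺/Cu reduced at the cathode, E°cell = +0.341 − (−0.145) = +0.486 V and n = 2.
Q = [Sn^2+(aq)] / [Cu^2+(aq)] = 1.06, so log Q = 0.027 and E = +0.486 − (0.0592/2)(0.027) = +0.4852 V.
ΔG = −nFE = −(2)(96485)(+0.4852) J/mol = −93.6 kJ/mol.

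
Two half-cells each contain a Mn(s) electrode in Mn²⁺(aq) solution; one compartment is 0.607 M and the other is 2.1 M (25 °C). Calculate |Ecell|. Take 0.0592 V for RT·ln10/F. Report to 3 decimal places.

0.016 V

For a concentration cell E°cell = 0, since both electrodes use the same couple.
The compartment with the higher Mn²⁺(aq) concentration (2.1 M) acts as the cathode; ions are reduced there and produced at the dilute (0.607 M) anode.
With n = 2, Ecell = −(0.0592/2)·log([dilute]/[conc]) = −(0.0592/2)·log(0.607/2.1) = +0.016 V.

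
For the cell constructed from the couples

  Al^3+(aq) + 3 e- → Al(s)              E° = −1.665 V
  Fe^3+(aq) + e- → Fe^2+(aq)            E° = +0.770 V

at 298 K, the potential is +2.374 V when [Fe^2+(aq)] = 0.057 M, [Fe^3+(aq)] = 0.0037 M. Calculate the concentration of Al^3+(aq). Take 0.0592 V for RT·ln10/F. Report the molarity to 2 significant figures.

With Fe³⁺/Fe²⁺ at the cathode and Al³⁺/Al at the anode, E°cell = +0.770 − (−1.665) = +2.435 V (n = 3).
Since E = E° − (0.0592/n)·log Q, log Q = n(E° − E)/0.0592 = 3.091.
The balanced reaction is 3 Fe^3+(aq) + Al(s) → 3 Fe^2+(aq) + Al^3+(aq), so Q = ([Fe^2+(aq)]^3·[Al^3+(aq)]) / [Fe^3+(aq)]^3.
Substituting the known concentrations and solving, log [Al^3+(aq)] = −0.472 and [Al^3+(aq)] = 0.34 M.

0.34 M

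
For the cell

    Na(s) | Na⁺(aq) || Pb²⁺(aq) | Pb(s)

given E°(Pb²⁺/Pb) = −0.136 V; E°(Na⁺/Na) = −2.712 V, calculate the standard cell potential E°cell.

By convention the left-hand electrode in cell notation is the anode (oxidation) and the right-hand electrode is the cathode (reduction).
E°cell = E°(right) − E°(left) = −0.136 − (−2.712) = +2.576 V.

+2.576 V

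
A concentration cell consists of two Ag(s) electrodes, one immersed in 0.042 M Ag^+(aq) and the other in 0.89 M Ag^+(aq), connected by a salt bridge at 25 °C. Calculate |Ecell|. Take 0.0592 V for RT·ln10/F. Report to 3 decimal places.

For a concentration cell E°cell = 0, since both electrodes use the same couple.
The compartment with the higher Ag^+(aq) concentration (0.89 M) acts as the cathode; ions are reduced there and produced at the dilute (0.042 M) anode.
With n = 1, Ecell = −(0.0592/1)·log([dilute]/[conc]) = −(0.0592/1)·log(0.042/0.89) = +0.079 V.

0.079 V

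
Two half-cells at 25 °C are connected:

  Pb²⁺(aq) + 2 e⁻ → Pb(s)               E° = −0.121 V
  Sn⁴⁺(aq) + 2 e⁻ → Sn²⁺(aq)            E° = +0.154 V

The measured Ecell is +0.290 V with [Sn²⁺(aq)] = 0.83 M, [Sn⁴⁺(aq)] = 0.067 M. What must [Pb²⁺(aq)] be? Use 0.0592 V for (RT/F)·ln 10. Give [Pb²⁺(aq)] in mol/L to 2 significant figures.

0.025 M

Sn⁴⁺/Sn²⁺ is the cathode (higher E°); E°cell = +0.154 − (−0.121) = +0.275 V with n = 2.
Rearranging E = E° − (0.0592/n)·log Q gives log Q = 2(+0.275 − (+0.290))/0.0592 = −0.507.
Balancing electrons gives Sn⁴⁺(aq) + Pb(s) → Sn²⁺(aq) + Pb²⁺(aq); thus Q = ([Sn²⁺(aq)]·[Pb²⁺(aq)]) / [Sn⁴⁺(aq)].
Solving for the unknown gives log [Pb²⁺(aq)] = −1.600, so [Pb²⁺(aq)] ≈ 0.025 M.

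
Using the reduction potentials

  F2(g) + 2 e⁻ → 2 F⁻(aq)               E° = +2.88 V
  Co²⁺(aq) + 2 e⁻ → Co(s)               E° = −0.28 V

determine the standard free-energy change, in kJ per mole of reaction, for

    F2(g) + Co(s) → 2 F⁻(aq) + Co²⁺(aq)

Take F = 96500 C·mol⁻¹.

In the reaction as written F2(g) is reduced, so the F₂/F⁻ couple is the cathode and Co²⁺/Co is the anode.
E°cell = +2.88 − (−0.28) = +3.16 V; balancing electrons gives n = 2.
ΔG° = −nFE°cell = −(2)(96500)(+3.16) J/mol = −610 kJ/mol.

−610 kJ/mol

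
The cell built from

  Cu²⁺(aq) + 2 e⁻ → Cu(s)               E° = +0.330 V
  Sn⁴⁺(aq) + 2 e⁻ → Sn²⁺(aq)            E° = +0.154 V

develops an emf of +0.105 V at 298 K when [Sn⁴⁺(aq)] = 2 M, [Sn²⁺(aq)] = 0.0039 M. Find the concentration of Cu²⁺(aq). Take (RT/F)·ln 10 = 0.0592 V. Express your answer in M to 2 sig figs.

2.0 M

With Cu²⁺/Cu at the cathode and Sn⁴⁺/Sn²⁺ at the anode, E°cell = +0.330 − (+0.154) = +0.176 V (n = 2).
From the Nernst equation, log Q = n(E° − E)/0.0592 = 2·(+0.176 − (+0.105))/0.0592 = 2.399.
For Cu²⁺(aq) + Sn²⁺(aq) → Cu(s) + Sn⁴⁺(aq), the reaction quotient is Q = [Sn⁴⁺(aq)] / ([Cu²⁺(aq)]·[Sn²⁺(aq)]).
Isolating [Cu²⁺(aq)] in Q = 10^{2.399} yields log [Cu²⁺(aq)] = 0.311, i.e. 2.0 M.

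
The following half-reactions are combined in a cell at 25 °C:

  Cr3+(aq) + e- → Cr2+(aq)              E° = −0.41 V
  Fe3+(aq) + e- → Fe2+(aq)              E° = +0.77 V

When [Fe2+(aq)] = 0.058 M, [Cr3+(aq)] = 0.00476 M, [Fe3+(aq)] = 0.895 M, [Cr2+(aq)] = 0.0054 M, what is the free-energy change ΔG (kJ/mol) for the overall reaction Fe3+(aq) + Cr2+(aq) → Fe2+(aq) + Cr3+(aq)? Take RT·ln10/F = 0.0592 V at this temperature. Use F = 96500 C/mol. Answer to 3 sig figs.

With Fe³⁺/Fe²⁺ reduced at the cathode, E°cell = +0.77 − (−0.41) = +1.18 V and n = 1.
The reaction quotient is ([Fe2+(aq)]·[Cr3+(aq)]) / ([Fe3+(aq)]·[Cr2+(aq)]) = 0.0571; by Nernst, E = +1.18 − (0.0592/1)(−1.243) = +1.2536 V.
Then ΔG = −nFE = −1 × 96500 × +1.2536 J/mol = −121 kJ/mol.

−121 kJ/mol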